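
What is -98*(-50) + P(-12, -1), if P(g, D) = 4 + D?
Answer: 4903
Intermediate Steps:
-98*(-50) + P(-12, -1) = -98*(-50) + (4 - 1) = 4900 + 3 = 4903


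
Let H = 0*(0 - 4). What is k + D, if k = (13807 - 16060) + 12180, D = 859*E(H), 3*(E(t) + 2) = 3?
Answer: 9068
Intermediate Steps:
H = 0 (H = 0*(-4) = 0)
E(t) = -1 (E(t) = -2 + (1/3)*3 = -2 + 1 = -1)
D = -859 (D = 859*(-1) = -859)
k = 9927 (k = -2253 + 12180 = 9927)
k + D = 9927 - 859 = 9068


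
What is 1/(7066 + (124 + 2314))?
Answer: 1/9504 ≈ 0.00010522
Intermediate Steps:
1/(7066 + (124 + 2314)) = 1/(7066 + 2438) = 1/9504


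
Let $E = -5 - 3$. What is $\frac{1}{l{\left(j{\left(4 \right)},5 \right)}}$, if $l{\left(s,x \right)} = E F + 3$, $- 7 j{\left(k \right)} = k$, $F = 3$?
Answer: $- \frac{1}{21} \approx -0.047619$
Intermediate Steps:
$j{\left(k \right)} = - \frac{k}{7}$
$E = -8$
$l{\left(s,x \right)} = -21$ ($l{\left(s,x \right)} = \left(-8\right) 3 + 3 = -24 + 3 = -21$)
$\frac{1}{l{\left(j{\left(4 \right)},5 \right)}} = \frac{1}{-21} = - \frac{1}{21}$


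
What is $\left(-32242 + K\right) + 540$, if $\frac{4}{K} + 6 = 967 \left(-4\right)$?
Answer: $- \frac{61406776}{1937} \approx -31702.0$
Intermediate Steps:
$K = - \frac{2}{1937}$ ($K = \frac{4}{-6 + 967 \left(-4\right)} = \frac{4}{-6 - 3868} = \frac{4}{-3874} = 4 \left(- \frac{1}{3874}\right) = - \frac{2}{1937} \approx -0.0010325$)
$\left(-32242 + K\right) + 540 = \left(-32242 - \frac{2}{1937}\right) + 540 = - \frac{62452756}{1937} + 540 = - \frac{61406776}{1937}$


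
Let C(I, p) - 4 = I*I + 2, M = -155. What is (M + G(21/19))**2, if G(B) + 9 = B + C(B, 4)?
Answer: 3158215204/130321 ≈ 24234.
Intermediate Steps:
C(I, p) = 6 + I**2 (C(I, p) = 4 + (I*I + 2) = 4 + (I**2 + 2) = 4 + (2 + I**2) = 6 + I**2)
G(B) = -3 + B + B**2 (G(B) = -9 + (B + (6 + B**2)) = -9 + (6 + B + B**2) = -3 + B + B**2)
(M + G(21/19))**2 = (-155 + (-3 + 21/19 + (21/19)**2))**2 = (-155 + (-3 + 21/19 + 441/361))**2 = (-155 - 243/361)**2 = (-56198/361)**2 = 3158215204/130321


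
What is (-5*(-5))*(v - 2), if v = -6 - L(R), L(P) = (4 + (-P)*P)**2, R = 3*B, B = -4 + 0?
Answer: -490200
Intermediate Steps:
B = -4
R = -12 (R = 3*(-4) = -12)
L(P) = (4 - P**2)**2
v = -19606 (v = -6 - (-4 + (-12)**2)**2 = -6 - (-4 + 144)**2 = -6 - 1*140**2 = -6 - 1*19600 = -6 - 19600 = -19606)
(-5*(-5))*(v - 2) = (-5*(-5))*(-19606 - 2) = 25*(-19608) = -490200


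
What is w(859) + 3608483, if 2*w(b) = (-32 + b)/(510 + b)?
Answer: 9880027281/2738 ≈ 3.6085e+6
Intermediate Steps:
w(b) = (-32 + b)/(2*(510 + b)) (w(b) = ((-32 + b)/(510 + b))/2 = (-32 + b)/(2*(510 + b)))
w(859) + 3608483 = (-32 + 859)/(2*(510 + 859)) + 3608483 = (1/2)*827/1369 + 3608483 = (1/2)*(1/1369)*827 + 3608483 = 827/2738 + 3608483 = 9880027281/2738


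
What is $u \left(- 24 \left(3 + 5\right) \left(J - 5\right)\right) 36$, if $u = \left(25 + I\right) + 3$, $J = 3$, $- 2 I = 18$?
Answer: $262656$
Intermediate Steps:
$I = -9$ ($I = \left(- \frac{1}{2}\right) 18 = -9$)
$u = 19$ ($u = \left(25 - 9\right) + 3 = 16 + 3 = 19$)
$u \left(- 24 \left(3 + 5\right) \left(J - 5\right)\right) 36 = 19 \left(- 24 \left(3 + 5\right) \left(3 - 5\right)\right) 36 = 19 \left(- 24 \cdot 8 \left(-2\right)\right) 36 = 19 \left(\left(-24\right) \left(-16\right)\right) 36 = 19 \cdot 384 \cdot 36 = 7296 \cdot 36 = 262656$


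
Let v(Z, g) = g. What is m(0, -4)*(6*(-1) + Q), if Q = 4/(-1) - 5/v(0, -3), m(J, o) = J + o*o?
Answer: -400/3 ≈ -133.33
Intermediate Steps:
m(J, o) = J + o²
Q = -7/3 (Q = 4/(-1) - 5/(-3) = 4*(-1) - 5*(-⅓) = -4 + 5/3 = -7/3 ≈ -2.3333)
m(0, -4)*(6*(-1) + Q) = (0 + (-4)²)*(6*(-1) - 7/3) = (0 + 16)*(-6 - 7/3) = 16*(-25/3) = -400/3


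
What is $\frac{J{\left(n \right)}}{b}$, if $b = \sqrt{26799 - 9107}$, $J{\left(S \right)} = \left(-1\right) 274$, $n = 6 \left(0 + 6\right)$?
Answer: $- \frac{137 \sqrt{4423}}{4423} \approx -2.06$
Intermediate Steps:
$n = 36$ ($n = 6 \cdot 6 = 36$)
$J{\left(S \right)} = -274$
$b = 2 \sqrt{4423}$ ($b = \sqrt{17692} = 2 \sqrt{4423} \approx 133.01$)
$\frac{J{\left(n \right)}}{b} = - \frac{274}{2 \sqrt{4423}} = - 274 \frac{\sqrt{4423}}{8846} = - \frac{137 \sqrt{4423}}{4423}$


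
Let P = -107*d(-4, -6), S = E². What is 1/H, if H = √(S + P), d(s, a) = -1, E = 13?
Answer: √69/138 ≈ 0.060193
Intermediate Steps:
S = 169 (S = 13² = 169)
P = 107 (P = -107*(-1) = 107)
H = 2*√69 (H = √(169 + 107) = √276 = 2*√69 ≈ 16.613)
1/H = 1/(2*√69) = √69/138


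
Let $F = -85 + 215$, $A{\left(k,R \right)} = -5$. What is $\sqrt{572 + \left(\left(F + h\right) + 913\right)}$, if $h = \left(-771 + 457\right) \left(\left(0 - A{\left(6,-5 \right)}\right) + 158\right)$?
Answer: $i \sqrt{49567} \approx 222.64 i$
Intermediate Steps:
$F = 130$
$h = -51182$ ($h = \left(-771 + 457\right) \left(\left(0 - -5\right) + 158\right) = - 314 \left(\left(0 + 5\right) + 158\right) = - 314 \left(5 + 158\right) = \left(-314\right) 163 = -51182$)
$\sqrt{572 + \left(\left(F + h\right) + 913\right)} = \sqrt{572 + \left(\left(130 - 51182\right) + 913\right)} = \sqrt{572 + \left(-51052 + 913\right)} = \sqrt{572 - 50139} = \sqrt{-49567} = i \sqrt{49567}$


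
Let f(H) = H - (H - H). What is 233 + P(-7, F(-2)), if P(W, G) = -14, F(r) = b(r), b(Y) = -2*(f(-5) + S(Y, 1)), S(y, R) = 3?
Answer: 219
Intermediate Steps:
f(H) = H (f(H) = H - 1*0 = H + 0 = H)
b(Y) = 4 (b(Y) = -2*(-5 + 3) = -2*(-2) = 4)
F(r) = 4
233 + P(-7, F(-2)) = 233 - 14 = 219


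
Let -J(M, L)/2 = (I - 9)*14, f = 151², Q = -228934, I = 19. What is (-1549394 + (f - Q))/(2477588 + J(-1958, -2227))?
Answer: -1297659/2477308 ≈ -0.52382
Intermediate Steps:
f = 22801
J(M, L) = -280 (J(M, L) = -2*(19 - 9)*14 = -20*14 = -2*140 = -280)
(-1549394 + (f - Q))/(2477588 + J(-1958, -2227)) = (-1549394 + (22801 - 1*(-228934)))/(2477588 - 280) = (-1549394 + (22801 + 228934))/2477308 = (-1549394 + 251735)*(1/2477308) = -1297659*1/2477308 = -1297659/2477308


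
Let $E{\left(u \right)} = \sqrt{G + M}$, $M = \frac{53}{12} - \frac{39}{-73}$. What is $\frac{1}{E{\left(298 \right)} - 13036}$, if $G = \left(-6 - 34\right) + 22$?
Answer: $- \frac{11419536}{148865082727} - \frac{2 i \sqrt{2503389}}{148865082727} \approx -7.6711 \cdot 10^{-5} - 2.1257 \cdot 10^{-8} i$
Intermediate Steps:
$M = \frac{4337}{876}$ ($M = 53 \cdot \frac{1}{12} - - \frac{39}{73} = \frac{53}{12} + \frac{39}{73} = \frac{4337}{876} \approx 4.9509$)
$G = -18$ ($G = -40 + 22 = -18$)
$E{\left(u \right)} = \frac{i \sqrt{2503389}}{438}$ ($E{\left(u \right)} = \sqrt{-18 + \frac{4337}{876}} = \sqrt{- \frac{11431}{876}} = \frac{i \sqrt{2503389}}{438}$)
$\frac{1}{E{\left(298 \right)} - 13036} = \frac{1}{\frac{i \sqrt{2503389}}{438} - 13036} = \frac{1}{-13036 + \frac{i \sqrt{2503389}}{438}}$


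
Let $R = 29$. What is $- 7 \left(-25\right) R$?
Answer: $5075$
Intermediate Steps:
$- 7 \left(-25\right) R = - 7 \left(-25\right) 29 = - \left(-175\right) 29 = \left(-1\right) \left(-5075\right) = 5075$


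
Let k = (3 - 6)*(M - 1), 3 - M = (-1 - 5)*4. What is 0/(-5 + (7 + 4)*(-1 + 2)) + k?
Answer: -78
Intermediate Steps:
M = 27 (M = 3 - (-1 - 5)*4 = 3 - (-6)*4 = 3 - 1*(-24) = 3 + 24 = 27)
k = -78 (k = (3 - 6)*(27 - 1) = -3*26 = -78)
0/(-5 + (7 + 4)*(-1 + 2)) + k = 0/(-5 + (7 + 4)*(-1 + 2)) - 78 = 0/(-5 + 11*1) - 78 = 0/(-5 + 11) - 78 = 0/6 - 78 = (1/6)*0 - 78 = 0 - 78 = -78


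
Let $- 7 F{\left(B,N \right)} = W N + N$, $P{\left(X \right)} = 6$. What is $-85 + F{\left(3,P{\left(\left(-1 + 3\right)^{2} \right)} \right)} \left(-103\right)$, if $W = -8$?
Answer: $-703$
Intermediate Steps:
$F{\left(B,N \right)} = N$ ($F{\left(B,N \right)} = - \frac{- 8 N + N}{7} = - \frac{\left(-7\right) N}{7} = N$)
$-85 + F{\left(3,P{\left(\left(-1 + 3\right)^{2} \right)} \right)} \left(-103\right) = -85 + 6 \left(-103\right) = -85 - 618 = -703$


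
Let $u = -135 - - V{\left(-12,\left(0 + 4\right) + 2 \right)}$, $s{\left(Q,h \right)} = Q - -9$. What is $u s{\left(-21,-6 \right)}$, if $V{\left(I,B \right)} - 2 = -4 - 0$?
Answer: $1644$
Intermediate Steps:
$V{\left(I,B \right)} = -2$ ($V{\left(I,B \right)} = 2 - 4 = -2$)
$s{\left(Q,h \right)} = 9 + Q$ ($s{\left(Q,h \right)} = Q + 9 = 9 + Q$)
$u = -137$ ($u = -135 - \left(-1\right) \left(-2\right) = -135 - 2 = -137$)
$u s{\left(-21,-6 \right)} = - 137 \left(9 - 21\right) = \left(-137\right) \left(-12\right) = 1644$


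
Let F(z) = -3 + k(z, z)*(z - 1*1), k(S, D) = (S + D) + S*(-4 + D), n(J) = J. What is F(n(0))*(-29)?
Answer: 87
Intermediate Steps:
k(S, D) = D + S + S*(-4 + D) (k(S, D) = (D + S) + S*(-4 + D) = D + S + S*(-4 + D))
F(z) = -3 + (-1 + z)*(z**2 - 2*z) (F(z) = -3 + (z - 3*z + z*z)*(z - 1*1) = -3 + (z - 3*z + z**2)*(z - 1) = -3 + (z**2 - 2*z)*(-1 + z) = -3 + (-1 + z)*(z**2 - 2*z))
F(n(0))*(-29) = (-3 + 0**3 - 3*0**2 + 2*0)*(-29) = (-3 + 0 - 3*0 + 0)*(-29) = (-3 + 0 + 0 + 0)*(-29) = -3*(-29) = 87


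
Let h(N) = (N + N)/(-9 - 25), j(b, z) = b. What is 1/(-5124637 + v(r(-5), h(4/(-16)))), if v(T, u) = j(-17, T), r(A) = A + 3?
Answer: -1/5124654 ≈ -1.9514e-7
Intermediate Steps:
r(A) = 3 + A
h(N) = -N/17 (h(N) = (2*N)/(-34) = (2*N)*(-1/34) = -N/17)
v(T, u) = -17
1/(-5124637 + v(r(-5), h(4/(-16)))) = 1/(-5124637 - 17) = 1/(-5124654) = -1/5124654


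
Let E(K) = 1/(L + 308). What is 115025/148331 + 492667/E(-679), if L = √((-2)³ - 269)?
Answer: 22507959058341/148331 + 492667*I*√277 ≈ 1.5174e+8 + 8.1996e+6*I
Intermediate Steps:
L = I*√277 (L = √(-8 - 269) = √(-277) = I*√277 ≈ 16.643*I)
E(K) = 1/(308 + I*√277) (E(K) = 1/(I*√277 + 308) = 1/(308 + I*√277))
115025/148331 + 492667/E(-679) = 115025/148331 + 492667/(308/95141 - I*√277/95141)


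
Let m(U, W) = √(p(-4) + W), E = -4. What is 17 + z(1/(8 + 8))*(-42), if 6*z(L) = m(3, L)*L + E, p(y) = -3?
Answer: 45 - 7*I*√47/64 ≈ 45.0 - 0.74984*I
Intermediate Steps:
m(U, W) = √(-3 + W)
z(L) = -⅔ + L*√(-3 + L)/6 (z(L) = (√(-3 + L)*L - 4)/6 = (L*√(-3 + L) - 4)/6 = (-4 + L*√(-3 + L))/6 = -⅔ + L*√(-3 + L)/6)
17 + z(1/(8 + 8))*(-42) = 17 + (-⅔ + √(-3 + 1/(8 + 8))/(6*(8 + 8)))*(-42) = 17 + (-⅔ + (⅙)*√(-3 + 1/16)/16)*(-42) = 17 + (-⅔ + (⅙)*(1/16)*√(-3 + 1/16))*(-42) = 17 + (-⅔ + (⅙)*(1/16)*√(-47/16))*(-42) = 17 + (-⅔ + (⅙)*(1/16)*(I*√47/4))*(-42) = 17 + (-⅔ + I*√47/384)*(-42) = 17 + (28 - 7*I*√47/64) = 45 - 7*I*√47/64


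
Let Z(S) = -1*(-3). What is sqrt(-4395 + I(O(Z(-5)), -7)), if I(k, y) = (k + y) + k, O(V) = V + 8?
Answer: 2*I*sqrt(1095) ≈ 66.182*I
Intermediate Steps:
Z(S) = 3
O(V) = 8 + V
I(k, y) = y + 2*k
sqrt(-4395 + I(O(Z(-5)), -7)) = sqrt(-4395 + (-7 + 2*(8 + 3))) = sqrt(-4395 + (-7 + 2*11)) = sqrt(-4395 + (-7 + 22)) = sqrt(-4395 + 15) = sqrt(-4380) = 2*I*sqrt(1095)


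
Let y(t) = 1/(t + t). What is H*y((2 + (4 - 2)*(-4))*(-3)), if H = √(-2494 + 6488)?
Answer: √3994/36 ≈ 1.7555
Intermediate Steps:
H = √3994 ≈ 63.198
y(t) = 1/(2*t)
H*y((2 + (4 - 2)*(-4))*(-3)) = √3994*(1/(2*(((2 + (4 - 2)*(-4))*(-3))))) = √3994*(1/(2*(((2 + 2*(-4))*(-3))))) = √3994*(1/(2*(((2 - 8)*(-3))))) = √3994*(1/(2*((-6*(-3))))) = √3994*((½)/18) = √3994*((½)*(1/18)) = √3994*(1/36) = √3994/36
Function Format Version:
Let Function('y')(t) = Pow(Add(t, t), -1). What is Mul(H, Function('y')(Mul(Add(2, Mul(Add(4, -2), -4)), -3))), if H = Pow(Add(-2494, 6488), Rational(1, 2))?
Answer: Mul(Rational(1, 36), Pow(3994, Rational(1, 2))) ≈ 1.7555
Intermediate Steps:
H = Pow(3994, Rational(1, 2)) ≈ 63.198
Function('y')(t) = Mul(Rational(1, 2), Pow(t, -1)) (Function('y')(t) = Pow(Mul(2, t), -1) = Mul(Rational(1, 2), Pow(t, -1)))
Mul(H, Function('y')(Mul(Add(2, Mul(Add(4, -2), -4)), -3))) = Mul(Pow(3994, Rational(1, 2)), Mul(Rational(1, 2), Pow(Mul(Add(2, Mul(Add(4, -2), -4)), -3), -1))) = Mul(Pow(3994, Rational(1, 2)), Mul(Rational(1, 2), Pow(Mul(Add(2, Mul(2, -4)), -3), -1))) = Mul(Pow(3994, Rational(1, 2)), Mul(Rational(1, 2), Pow(Mul(Add(2, -8), -3), -1))) = Mul(Pow(3994, Rational(1, 2)), Mul(Rational(1, 2), Pow(Mul(-6, -3), -1))) = Mul(Pow(3994, Rational(1, 2)), Mul(Rational(1, 2), Pow(18, -1))) = Mul(Pow(3994, Rational(1, 2)), Mul(Rational(1, 2), Rational(1, 18))) = Mul(Pow(3994, Rational(1, 2)), Rational(1, 36)) = Mul(Rational(1, 36), Pow(3994, Rational(1, 2)))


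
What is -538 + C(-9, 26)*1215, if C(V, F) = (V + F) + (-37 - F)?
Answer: -56428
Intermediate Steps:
C(V, F) = -37 + V (C(V, F) = (F + V) + (-37 - F) = -37 + V)
-538 + C(-9, 26)*1215 = -538 + (-37 - 9)*1215 = -538 - 46*1215 = -538 - 55890 = -56428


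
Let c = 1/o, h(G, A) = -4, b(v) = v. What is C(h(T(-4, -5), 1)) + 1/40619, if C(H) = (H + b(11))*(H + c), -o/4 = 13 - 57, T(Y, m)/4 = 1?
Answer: -199885923/7148944 ≈ -27.960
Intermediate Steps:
T(Y, m) = 4 (T(Y, m) = 4*1 = 4)
o = 176 (o = -4*(13 - 57) = -4*(-44) = 176)
c = 1/176 ≈ 0.0056818
C(H) = (11 + H)*(1/176 + H) (C(H) = (H + 11)*(H + 1/176) = (11 + H)*(1/176 + H))
C(h(T(-4, -5), 1)) + 1/40619 = (1/16 + (-4)**2 + (1937/176)*(-4)) + 1/40619 = (1/16 + 16 - 1937/44) + 1/40619 = -4921/176 + 1/40619 = -199885923/7148944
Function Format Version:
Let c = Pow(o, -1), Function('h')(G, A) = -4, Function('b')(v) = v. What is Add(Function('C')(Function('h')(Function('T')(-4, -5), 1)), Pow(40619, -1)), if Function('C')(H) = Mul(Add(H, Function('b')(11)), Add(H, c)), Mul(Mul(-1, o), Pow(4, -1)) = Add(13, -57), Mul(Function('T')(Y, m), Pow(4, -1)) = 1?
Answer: Rational(-199885923, 7148944) ≈ -27.960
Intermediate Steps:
Function('T')(Y, m) = 4 (Function('T')(Y, m) = Mul(4, 1) = 4)
o = 176 (o = Mul(-4, Add(13, -57)) = Mul(-4, -44) = 176)
c = Rational(1, 176) (c = Pow(176, -1) = Rational(1, 176) ≈ 0.0056818)
Function('C')(H) = Mul(Add(11, H), Add(Rational(1, 176), H)) (Function('C')(H) = Mul(Add(H, 11), Add(H, Rational(1, 176))) = Mul(Add(11, H), Add(Rational(1, 176), H)))
Add(Function('C')(Function('h')(Function('T')(-4, -5), 1)), Pow(40619, -1)) = Add(Add(Rational(1, 16), Pow(-4, 2), Mul(Rational(1937, 176), -4)), Pow(40619, -1)) = Add(Add(Rational(1, 16), 16, Rational(-1937, 44)), Rational(1, 40619)) = Add(Rational(-4921, 176), Rational(1, 40619)) = Rational(-199885923, 7148944)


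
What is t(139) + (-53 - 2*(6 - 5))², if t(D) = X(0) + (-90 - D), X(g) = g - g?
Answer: 2796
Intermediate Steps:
X(g) = 0
t(D) = -90 - D (t(D) = 0 + (-90 - D) = -90 - D)
t(139) + (-53 - 2*(6 - 5))² = (-90 - 1*139) + (-53 - 2*(6 - 5))² = (-90 - 139) + (-53 - 2*1)² = -229 + (-53 - 2)² = -229 + (-55)² = -229 + 3025 = 2796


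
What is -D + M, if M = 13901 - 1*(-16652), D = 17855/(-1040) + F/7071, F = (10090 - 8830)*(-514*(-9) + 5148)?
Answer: 14133351775/490256 ≈ 28829.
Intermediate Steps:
F = 12315240 (F = 1260*(4626 + 5148) = 1260*9774 = 12315240)
D = 845439793/490256 (D = 17855/(-1040) + 12315240/7071 = 17855*(-1/1040) + 12315240*(1/7071) = -3571/208 + 4105080/2357 = 845439793/490256 ≈ 1724.5)
M = 30553 (M = 13901 + 16652 = 30553)
-D + M = -1*845439793/490256 + 30553 = -845439793/490256 + 30553 = 14133351775/490256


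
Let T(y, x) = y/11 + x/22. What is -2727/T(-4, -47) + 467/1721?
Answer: 9388669/8605 ≈ 1091.1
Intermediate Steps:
T(y, x) = y/11 + x/22 (T(y, x) = y*(1/11) + x*(1/22) = y/11 + x/22)
-2727/T(-4, -47) + 467/1721 = -2727/((1/11)*(-4) + (1/22)*(-47)) + 467/1721 = -2727/(-4/11 - 47/22) + 467*(1/1721) = -2727/(-5/2) + 467/1721 = -2727*(-⅖) + 467/1721 = 5454/5 + 467/1721 = 9388669/8605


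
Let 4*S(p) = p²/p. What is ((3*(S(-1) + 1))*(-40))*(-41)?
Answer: 3690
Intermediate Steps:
S(p) = p/4 (S(p) = (p²/p)/4 = p/4)
((3*(S(-1) + 1))*(-40))*(-41) = ((3*((¼)*(-1) + 1))*(-40))*(-41) = ((3*(-¼ + 1))*(-40))*(-41) = ((3*(¾))*(-40))*(-41) = ((9/4)*(-40))*(-41) = -90*(-41) = 3690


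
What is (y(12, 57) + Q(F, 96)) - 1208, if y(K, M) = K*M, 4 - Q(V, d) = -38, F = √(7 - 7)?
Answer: -482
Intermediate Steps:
F = 0 (F = √0 = 0)
Q(V, d) = 42 (Q(V, d) = 4 - 1*(-38) = 4 + 38 = 42)
(y(12, 57) + Q(F, 96)) - 1208 = (12*57 + 42) - 1208 = (684 + 42) - 1208 = 726 - 1208 = -482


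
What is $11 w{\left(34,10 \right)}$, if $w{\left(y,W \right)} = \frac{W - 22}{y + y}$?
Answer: $- \frac{33}{17} \approx -1.9412$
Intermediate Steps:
$w{\left(y,W \right)} = \frac{-22 + W}{2 y}$
$11 w{\left(34,10 \right)} = 11 \frac{-22 + 10}{2 \cdot 34} = 11 \cdot \frac{1}{2} \cdot \frac{1}{34} \left(-12\right) = 11 \left(- \frac{3}{17}\right) = - \frac{33}{17}$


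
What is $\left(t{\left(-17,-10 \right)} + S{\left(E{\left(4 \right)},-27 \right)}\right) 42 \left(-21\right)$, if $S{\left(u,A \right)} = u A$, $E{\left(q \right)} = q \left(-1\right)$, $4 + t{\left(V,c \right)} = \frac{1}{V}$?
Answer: $- \frac{1558494}{17} \approx -91676.0$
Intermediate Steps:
$t{\left(V,c \right)} = -4 + \frac{1}{V}$
$E{\left(q \right)} = - q$
$S{\left(u,A \right)} = A u$
$\left(t{\left(-17,-10 \right)} + S{\left(E{\left(4 \right)},-27 \right)}\right) 42 \left(-21\right) = \left(\left(-4 + \frac{1}{-17}\right) - 27 \left(\left(-1\right) 4\right)\right) 42 \left(-21\right) = \left(\left(-4 - \frac{1}{17}\right) - -108\right) \left(-882\right) = \left(- \frac{69}{17} + 108\right) \left(-882\right) = \frac{1767}{17} \left(-882\right) = - \frac{1558494}{17}$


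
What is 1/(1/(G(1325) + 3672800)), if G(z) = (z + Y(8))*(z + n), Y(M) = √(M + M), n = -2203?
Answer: 2505938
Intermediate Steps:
Y(M) = √2*√M (Y(M) = √(2*M) = √2*√M)
G(z) = (-2203 + z)*(4 + z) (G(z) = (z + √2*√8)*(z - 2203) = (z + √2*(2*√2))*(-2203 + z) = (z + 4)*(-2203 + z) = (4 + z)*(-2203 + z) = (-2203 + z)*(4 + z))
1/(1/(G(1325) + 3672800)) = 1/(1/((-8812 + 1325² - 2199*1325) + 3672800)) = 1/(1/((-8812 + 1755625 - 2913675) + 3672800)) = 1/(1/(-1166862 + 3672800)) = 1/(1/2505938) = 2505938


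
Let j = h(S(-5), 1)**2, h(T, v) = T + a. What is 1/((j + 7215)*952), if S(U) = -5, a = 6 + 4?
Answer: 1/6892480 ≈ 1.4509e-7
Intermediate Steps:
a = 10
h(T, v) = 10 + T (h(T, v) = T + 10 = 10 + T)
j = 25 (j = (10 - 5)**2 = 5**2 = 25)
1/((j + 7215)*952) = 1/((25 + 7215)*952) = (1/952)/7240 = (1/7240)*(1/952) = 1/6892480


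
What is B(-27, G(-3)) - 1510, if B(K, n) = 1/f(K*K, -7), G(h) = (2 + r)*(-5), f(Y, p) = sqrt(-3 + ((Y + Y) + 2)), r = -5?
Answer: -1510 + sqrt(1457)/1457 ≈ -1510.0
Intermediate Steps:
f(Y, p) = sqrt(-1 + 2*Y) (f(Y, p) = sqrt(-3 + (2*Y + 2)) = sqrt(-3 + (2 + 2*Y)) = sqrt(-1 + 2*Y))
G(h) = 15 (G(h) = (2 - 5)*(-5) = -3*(-5) = 15)
B(K, n) = 1/sqrt(-1 + 2*K**2) (B(K, n) = 1/(sqrt(-1 + 2*(K*K))) = 1/(sqrt(-1 + 2*K**2)) = 1/sqrt(-1 + 2*K**2))
B(-27, G(-3)) - 1510 = 1/sqrt(-1 + 2*(-27)**2) - 1510 = 1/sqrt(-1 + 2*729) - 1510 = 1/sqrt(-1 + 1458) - 1510 = 1/sqrt(1457) - 1510 = sqrt(1457)/1457 - 1510 = -1510 + sqrt(1457)/1457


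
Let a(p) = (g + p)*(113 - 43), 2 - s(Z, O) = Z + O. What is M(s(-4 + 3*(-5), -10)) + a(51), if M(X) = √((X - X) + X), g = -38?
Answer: 910 + √31 ≈ 915.57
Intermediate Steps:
s(Z, O) = 2 - O - Z (s(Z, O) = 2 - (Z + O) = 2 - (O + Z) = 2 + (-O - Z) = 2 - O - Z)
M(X) = √X (M(X) = √(0 + X) = √X)
a(p) = -2660 + 70*p (a(p) = (-38 + p)*(113 - 43) = (-38 + p)*70 = -2660 + 70*p)
M(s(-4 + 3*(-5), -10)) + a(51) = √(2 - 1*(-10) - (-4 + 3*(-5))) + (-2660 + 70*51) = √(2 + 10 - (-4 - 15)) + (-2660 + 3570) = √(2 + 10 - 1*(-19)) + 910 = √(2 + 10 + 19) + 910 = √31 + 910 = 910 + √31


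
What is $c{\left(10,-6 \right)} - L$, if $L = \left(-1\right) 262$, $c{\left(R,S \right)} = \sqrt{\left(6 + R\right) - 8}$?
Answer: $262 + 2 \sqrt{2} \approx 264.83$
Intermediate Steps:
$c{\left(R,S \right)} = \sqrt{-2 + R}$
$L = -262$
$c{\left(10,-6 \right)} - L = \sqrt{-2 + 10} - -262 = \sqrt{8} + 262 = 2 \sqrt{2} + 262 = 262 + 2 \sqrt{2}$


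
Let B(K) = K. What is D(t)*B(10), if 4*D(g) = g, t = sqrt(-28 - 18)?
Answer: 5*I*sqrt(46)/2 ≈ 16.956*I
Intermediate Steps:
t = I*sqrt(46) (t = sqrt(-46) = I*sqrt(46) ≈ 6.7823*I)
D(g) = g/4
D(t)*B(10) = ((I*sqrt(46))/4)*10 = (I*sqrt(46)/4)*10 = 5*I*sqrt(46)/2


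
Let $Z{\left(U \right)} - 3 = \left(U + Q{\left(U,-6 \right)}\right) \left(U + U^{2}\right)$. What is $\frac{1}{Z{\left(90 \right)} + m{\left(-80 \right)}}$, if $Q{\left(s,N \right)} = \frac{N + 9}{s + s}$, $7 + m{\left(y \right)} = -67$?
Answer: $\frac{2}{1474331} \approx 1.3565 \cdot 10^{-6}$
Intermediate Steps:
$m{\left(y \right)} = -74$ ($m{\left(y \right)} = -7 - 67 = -74$)
$Q{\left(s,N \right)} = \frac{9 + N}{2 s}$
$Z{\left(U \right)} = 3 + \left(U + U^{2}\right) \left(U + \frac{3}{2 U}\right)$ ($Z{\left(U \right)} = 3 + \left(U + \frac{9 - 6}{2 U}\right) \left(U + U^{2}\right) = 3 + \left(U + \frac{1}{2} \frac{1}{U} 3\right) \left(U + U^{2}\right) = 3 + \left(U + \frac{3}{2 U}\right) \left(U + U^{2}\right) = 3 + \left(U + U^{2}\right) \left(U + \frac{3}{2 U}\right)$)
$\frac{1}{Z{\left(90 \right)} + m{\left(-80 \right)}} = \frac{1}{\left(\frac{9}{2} + 90^{2} + 90^{3} + \frac{3}{2} \cdot 90\right) - 74} = \frac{1}{\left(\frac{9}{2} + 8100 + 729000 + 135\right) - 74} = \frac{1}{\frac{1474479}{2} - 74} = \frac{1}{\frac{1474331}{2}} = \frac{2}{1474331}$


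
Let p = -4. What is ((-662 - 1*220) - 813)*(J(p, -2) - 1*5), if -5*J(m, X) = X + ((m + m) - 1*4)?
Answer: 3729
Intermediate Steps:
J(m, X) = 4/5 - 2*m/5 - X/5 (J(m, X) = -(X + ((m + m) - 1*4))/5 = -(X + (2*m - 4))/5 = -(X + (-4 + 2*m))/5 = -(-4 + X + 2*m)/5 = 4/5 - 2*m/5 - X/5)
((-662 - 1*220) - 813)*(J(p, -2) - 1*5) = ((-662 - 1*220) - 813)*((4/5 - 2/5*(-4) - 1/5*(-2)) - 1*5) = ((-662 - 220) - 813)*((4/5 + 8/5 + 2/5) - 5) = (-882 - 813)*(14/5 - 5) = -1695*(-11/5) = 3729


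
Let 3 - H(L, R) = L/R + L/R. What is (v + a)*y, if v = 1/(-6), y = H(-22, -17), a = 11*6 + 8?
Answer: 3101/102 ≈ 30.402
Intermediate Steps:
H(L, R) = 3 - 2*L/R (H(L, R) = 3 - (L/R + L/R) = 3 - 2*L/R)
a = 74 (a = 66 + 8 = 74)
y = 7/17 (y = 3 - 2*(-22)/(-17) = 3 - 2*(-22)*(-1/17) = 3 - 44/17 = 7/17 ≈ 0.41176)
v = -1/6 ≈ -0.16667
(v + a)*y = (-1/6 + 74)*(7/17) = (443/6)*(7/17) = 3101/102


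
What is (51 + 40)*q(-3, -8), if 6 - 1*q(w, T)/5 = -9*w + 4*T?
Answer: 5005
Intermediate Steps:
q(w, T) = 30 - 20*T + 45*w (q(w, T) = 30 - 5*(-9*w + 4*T) = 30 + (-20*T + 45*w) = 30 - 20*T + 45*w)
(51 + 40)*q(-3, -8) = (51 + 40)*(30 - 20*(-8) + 45*(-3)) = 91*(30 + 160 - 135) = 91*55 = 5005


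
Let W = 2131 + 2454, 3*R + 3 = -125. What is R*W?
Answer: -586880/3 ≈ -1.9563e+5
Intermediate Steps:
R = -128/3 (R = -1 + (1/3)*(-125) = -1 - 125/3 = -128/3 ≈ -42.667)
W = 4585
R*W = -128/3*4585 = -586880/3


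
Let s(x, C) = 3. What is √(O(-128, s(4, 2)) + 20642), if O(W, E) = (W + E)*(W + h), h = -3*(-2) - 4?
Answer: 2*√9098 ≈ 190.77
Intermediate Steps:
h = 2 (h = 6 - 4 = 2)
O(W, E) = (2 + W)*(E + W) (O(W, E) = (W + E)*(W + 2) = (E + W)*(2 + W) = (2 + W)*(E + W))
√(O(-128, s(4, 2)) + 20642) = √(((-128)² + 2*3 + 2*(-128) + 3*(-128)) + 20642) = √((16384 + 6 - 256 - 384) + 20642) = √(15750 + 20642) = √36392 = 2*√9098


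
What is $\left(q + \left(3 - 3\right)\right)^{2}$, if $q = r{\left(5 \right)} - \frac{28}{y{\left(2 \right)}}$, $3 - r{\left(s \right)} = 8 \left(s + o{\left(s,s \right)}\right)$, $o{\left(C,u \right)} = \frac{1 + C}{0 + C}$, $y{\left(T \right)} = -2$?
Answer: $\frac{26569}{25} \approx 1062.8$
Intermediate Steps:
$o{\left(C,u \right)} = \frac{1 + C}{C}$
$r{\left(s \right)} = 3 - 8 s - \frac{8 \left(1 + s\right)}{s}$ ($r{\left(s \right)} = 3 - 8 \left(s + \frac{1 + s}{s}\right) = 3 - \left(8 s + \frac{8 \left(1 + s\right)}{s}\right) = 3 - 8 s - \frac{8 \left(1 + s\right)}{s}$)
$q = - \frac{163}{5}$ ($q = \left(-5 - 40 - \frac{8}{5}\right) - \frac{28}{-2} = \left(-5 - 40 - \frac{8}{5}\right) - -14 = \left(-5 - 40 - \frac{8}{5}\right) + 14 = - \frac{233}{5} + 14 = - \frac{163}{5} \approx -32.6$)
$\left(q + \left(3 - 3\right)\right)^{2} = \left(- \frac{163}{5} + \left(3 - 3\right)\right)^{2} = \left(- \frac{163}{5} + 0\right)^{2} = \left(- \frac{163}{5}\right)^{2} = \frac{26569}{25}$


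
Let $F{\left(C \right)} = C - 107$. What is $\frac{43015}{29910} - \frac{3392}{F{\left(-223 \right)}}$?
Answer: $\frac{3854989}{329010} \approx 11.717$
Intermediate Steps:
$F{\left(C \right)} = -107 + C$ ($F{\left(C \right)} = C - 107 = -107 + C$)
$\frac{43015}{29910} - \frac{3392}{F{\left(-223 \right)}} = \frac{43015}{29910} - \frac{3392}{-107 - 223} = 43015 \cdot \frac{1}{29910} - \frac{3392}{-330} = \frac{8603}{5982} - - \frac{1696}{165} = \frac{8603}{5982} + \frac{1696}{165} = \frac{3854989}{329010}$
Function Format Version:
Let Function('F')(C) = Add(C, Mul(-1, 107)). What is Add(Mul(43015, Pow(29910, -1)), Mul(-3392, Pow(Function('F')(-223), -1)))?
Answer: Rational(3854989, 329010) ≈ 11.717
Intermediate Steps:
Function('F')(C) = Add(-107, C) (Function('F')(C) = Add(C, -107) = Add(-107, C))
Add(Mul(43015, Pow(29910, -1)), Mul(-3392, Pow(Function('F')(-223), -1))) = Add(Mul(43015, Pow(29910, -1)), Mul(-3392, Pow(Add(-107, -223), -1))) = Add(Mul(43015, Rational(1, 29910)), Mul(-3392, Pow(-330, -1))) = Add(Rational(8603, 5982), Mul(-3392, Rational(-1, 330))) = Add(Rational(8603, 5982), Rational(1696, 165)) = Rational(3854989, 329010)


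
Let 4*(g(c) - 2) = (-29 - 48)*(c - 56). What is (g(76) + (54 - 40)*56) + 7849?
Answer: 8250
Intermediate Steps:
g(c) = 1080 - 77*c/4 (g(c) = 2 + ((-29 - 48)*(c - 56))/4 = 2 + (-77*(-56 + c))/4 = 2 + (4312 - 77*c)/4 = 2 + (1078 - 77*c/4) = 1080 - 77*c/4)
(g(76) + (54 - 40)*56) + 7849 = ((1080 - 77/4*76) + (54 - 40)*56) + 7849 = ((1080 - 1463) + 14*56) + 7849 = (-383 + 784) + 7849 = 401 + 7849 = 8250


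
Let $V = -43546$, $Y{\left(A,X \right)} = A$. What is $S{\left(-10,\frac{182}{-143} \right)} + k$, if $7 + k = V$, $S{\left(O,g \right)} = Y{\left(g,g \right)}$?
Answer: $- \frac{479097}{11} \approx -43554.0$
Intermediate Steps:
$S{\left(O,g \right)} = g$
$k = -43553$ ($k = -7 - 43546 = -43553$)
$S{\left(-10,\frac{182}{-143} \right)} + k = \frac{182}{-143} - 43553 = 182 \left(- \frac{1}{143}\right) - 43553 = - \frac{14}{11} - 43553 = - \frac{479097}{11}$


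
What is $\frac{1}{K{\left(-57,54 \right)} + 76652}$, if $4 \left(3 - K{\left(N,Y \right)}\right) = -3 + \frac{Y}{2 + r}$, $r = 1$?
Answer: $\frac{4}{306605} \approx 1.3046 \cdot 10^{-5}$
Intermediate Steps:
$K{\left(N,Y \right)} = \frac{15}{4} - \frac{Y}{12}$ ($K{\left(N,Y \right)} = 3 - \frac{-3 + \frac{Y}{2 + 1}}{4} = 3 - \frac{-3 + \frac{Y}{3}}{4} = 3 - \left(- \frac{3}{4} + \frac{Y}{12}\right) = \frac{15}{4} - \frac{Y}{12}$)
$\frac{1}{K{\left(-57,54 \right)} + 76652} = \frac{1}{\left(\frac{15}{4} - \frac{9}{2}\right) + 76652} = \frac{1}{- \frac{3}{4} + 76652} = \frac{1}{\frac{306605}{4}} = \frac{4}{306605}$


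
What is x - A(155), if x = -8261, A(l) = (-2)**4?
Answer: -8277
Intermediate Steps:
A(l) = 16
x - A(155) = -8261 - 1*16 = -8261 - 16 = -8277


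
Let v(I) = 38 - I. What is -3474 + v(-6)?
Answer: -3430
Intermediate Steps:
-3474 + v(-6) = -3474 + (38 - 1*(-6)) = -3474 + (38 + 6) = -3474 + 44 = -3430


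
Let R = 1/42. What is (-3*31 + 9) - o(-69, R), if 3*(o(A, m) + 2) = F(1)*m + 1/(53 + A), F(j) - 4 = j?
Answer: -82675/1008 ≈ -82.019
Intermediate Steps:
F(j) = 4 + j
R = 1/42 ≈ 0.023810
o(A, m) = -2 + 1/(3*(53 + A)) + 5*m/3 (o(A, m) = -2 + ((4 + 1)*m + 1/(53 + A))/3 = -2 + (5*m + 1/(53 + A))/3 = -2 + (1/(53 + A) + 5*m)/3 = -2 + (1/(3*(53 + A)) + 5*m/3) = -2 + 1/(3*(53 + A)) + 5*m/3)
(-3*31 + 9) - o(-69, R) = (-3*31 + 9) - (-317 - 6*(-69) + 265*(1/42) + 5*(-69)*(1/42))/(3*(53 - 69)) = (-93 + 9) - (-317 + 414 + 265/42 - 115/14)/(3*(-16)) = -84 - (-1)*1997/(3*16*21) = -84 - 1*(-1997/1008) = -84 + 1997/1008 = -82675/1008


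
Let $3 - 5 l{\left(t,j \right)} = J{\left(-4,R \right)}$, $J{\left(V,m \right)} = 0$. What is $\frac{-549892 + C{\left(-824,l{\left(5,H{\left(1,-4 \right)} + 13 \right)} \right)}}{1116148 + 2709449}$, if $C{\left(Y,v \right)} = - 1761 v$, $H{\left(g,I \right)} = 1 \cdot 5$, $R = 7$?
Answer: $- \frac{2754743}{19127985} \approx -0.14402$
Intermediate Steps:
$H{\left(g,I \right)} = 5$
$l{\left(t,j \right)} = \frac{3}{5}$ ($l{\left(t,j \right)} = \frac{3}{5} - 0 = \frac{3}{5} + 0 = \frac{3}{5}$)
$\frac{-549892 + C{\left(-824,l{\left(5,H{\left(1,-4 \right)} + 13 \right)} \right)}}{1116148 + 2709449} = \frac{-549892 - \frac{5283}{5}}{1116148 + 2709449} = \frac{-549892 - \frac{5283}{5}}{3825597} = \left(- \frac{2754743}{5}\right) \frac{1}{3825597} = - \frac{2754743}{19127985}$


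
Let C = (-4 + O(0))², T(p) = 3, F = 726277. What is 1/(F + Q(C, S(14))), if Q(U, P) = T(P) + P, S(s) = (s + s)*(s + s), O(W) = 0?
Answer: 1/727064 ≈ 1.3754e-6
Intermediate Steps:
C = 16 (C = (-4 + 0)² = (-4)² = 16)
S(s) = 4*s² (S(s) = (2*s)*(2*s) = 4*s²)
Q(U, P) = 3 + P
1/(F + Q(C, S(14))) = 1/(726277 + (3 + 4*14²)) = 1/(726277 + (3 + 4*196)) = 1/(726277 + (3 + 784)) = 1/(726277 + 787) = 1/727064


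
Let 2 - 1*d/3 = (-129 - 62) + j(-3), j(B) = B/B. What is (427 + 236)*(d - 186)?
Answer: 258570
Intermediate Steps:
j(B) = 1
d = 576 (d = 6 - 3*((-129 - 62) + 1) = 6 - 3*(-191 + 1) = 6 - 3*(-190) = 6 + 570 = 576)
(427 + 236)*(d - 186) = (427 + 236)*(576 - 186) = 663*390 = 258570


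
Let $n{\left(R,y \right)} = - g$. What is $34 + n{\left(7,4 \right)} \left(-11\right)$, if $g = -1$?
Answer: $23$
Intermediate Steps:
$n{\left(R,y \right)} = 1$ ($n{\left(R,y \right)} = \left(-1\right) \left(-1\right) = 1$)
$34 + n{\left(7,4 \right)} \left(-11\right) = 34 + 1 \left(-11\right) = 34 - 11 = 23$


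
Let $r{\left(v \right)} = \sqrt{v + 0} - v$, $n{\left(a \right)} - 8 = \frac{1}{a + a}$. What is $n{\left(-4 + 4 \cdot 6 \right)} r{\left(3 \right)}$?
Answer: $- \frac{963}{40} + \frac{321 \sqrt{3}}{40} \approx -10.175$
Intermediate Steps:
$n{\left(a \right)} = 8 + \frac{1}{2 a}$ ($n{\left(a \right)} = 8 + \frac{1}{a + a} = 8 + \frac{1}{2 a}$)
$r{\left(v \right)} = \sqrt{v} - v$
$n{\left(-4 + 4 \cdot 6 \right)} r{\left(3 \right)} = \left(8 + \frac{1}{2 \left(-4 + 4 \cdot 6\right)}\right) \left(\sqrt{3} - 3\right) = \left(8 + \frac{1}{2 \left(-4 + 24\right)}\right) \left(\sqrt{3} - 3\right) = \left(8 + \frac{1}{2 \cdot 20}\right) \left(-3 + \sqrt{3}\right) = \left(8 + \frac{1}{2} \cdot \frac{1}{20}\right) \left(-3 + \sqrt{3}\right) = \left(8 + \frac{1}{40}\right) \left(-3 + \sqrt{3}\right) = \frac{321 \left(-3 + \sqrt{3}\right)}{40} = - \frac{963}{40} + \frac{321 \sqrt{3}}{40}$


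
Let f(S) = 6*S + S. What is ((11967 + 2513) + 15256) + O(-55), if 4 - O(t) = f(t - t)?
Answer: 29740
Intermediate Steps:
f(S) = 7*S
O(t) = 4 (O(t) = 4 - 7*(t - t) = 4 - 7*0 = 4 - 1*0 = 4 + 0 = 4)
((11967 + 2513) + 15256) + O(-55) = ((11967 + 2513) + 15256) + 4 = (14480 + 15256) + 4 = 29736 + 4 = 29740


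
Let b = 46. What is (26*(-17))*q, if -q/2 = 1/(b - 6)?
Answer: 221/10 ≈ 22.100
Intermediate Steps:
q = -1/20 (q = -2/(46 - 6) = -2/40 = -2*1/40 = -1/20 ≈ -0.050000)
(26*(-17))*q = (26*(-17))*(-1/20) = -442*(-1/20) = 221/10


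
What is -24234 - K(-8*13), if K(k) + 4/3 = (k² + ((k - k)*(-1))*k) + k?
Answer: -104834/3 ≈ -34945.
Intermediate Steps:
K(k) = -4/3 + k + k² (K(k) = -4/3 + ((k² + ((k - k)*(-1))*k) + k) = -4/3 + ((k² + (0*(-1))*k) + k) = -4/3 + ((k² + 0*k) + k) = -4/3 + ((k² + 0) + k) = -4/3 + (k² + k) = -4/3 + (k + k²) = -4/3 + k + k²)
-24234 - K(-8*13) = -24234 - (-4/3 - 8*13 + (-8*13)²) = -24234 - (-4/3 - 104 + (-104)²) = -24234 - (-4/3 - 104 + 10816) = -24234 - 1*32132/3 = -24234 - 32132/3 = -104834/3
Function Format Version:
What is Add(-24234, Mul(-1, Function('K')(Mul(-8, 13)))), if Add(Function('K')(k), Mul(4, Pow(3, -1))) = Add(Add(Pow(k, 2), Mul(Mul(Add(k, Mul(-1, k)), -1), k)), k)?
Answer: Rational(-104834, 3) ≈ -34945.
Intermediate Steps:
Function('K')(k) = Add(Rational(-4, 3), k, Pow(k, 2)) (Function('K')(k) = Add(Rational(-4, 3), Add(Add(Pow(k, 2), Mul(Mul(Add(k, Mul(-1, k)), -1), k)), k)) = Add(Rational(-4, 3), Add(Add(Pow(k, 2), Mul(Mul(0, -1), k)), k)) = Add(Rational(-4, 3), Add(Add(Pow(k, 2), Mul(0, k)), k)) = Add(Rational(-4, 3), Add(Add(Pow(k, 2), 0), k)) = Add(Rational(-4, 3), Add(Pow(k, 2), k)) = Add(Rational(-4, 3), Add(k, Pow(k, 2))) = Add(Rational(-4, 3), k, Pow(k, 2)))
Add(-24234, Mul(-1, Function('K')(Mul(-8, 13)))) = Add(-24234, Mul(-1, Add(Rational(-4, 3), Mul(-8, 13), Pow(Mul(-8, 13), 2)))) = Add(-24234, Mul(-1, Add(Rational(-4, 3), -104, Pow(-104, 2)))) = Add(-24234, Mul(-1, Add(Rational(-4, 3), -104, 10816))) = Add(-24234, Mul(-1, Rational(32132, 3))) = Add(-24234, Rational(-32132, 3)) = Rational(-104834, 3)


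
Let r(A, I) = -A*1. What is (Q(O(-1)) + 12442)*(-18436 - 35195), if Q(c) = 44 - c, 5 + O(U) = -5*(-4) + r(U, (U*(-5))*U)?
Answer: -668778570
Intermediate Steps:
r(A, I) = -A
O(U) = 15 - U (O(U) = -5 + (-5*(-4) - U) = -5 + (20 - U) = 15 - U)
(Q(O(-1)) + 12442)*(-18436 - 35195) = ((44 - (15 - 1*(-1))) + 12442)*(-18436 - 35195) = ((44 - (15 + 1)) + 12442)*(-53631) = ((44 - 1*16) + 12442)*(-53631) = ((44 - 16) + 12442)*(-53631) = (28 + 12442)*(-53631) = 12470*(-53631) = -668778570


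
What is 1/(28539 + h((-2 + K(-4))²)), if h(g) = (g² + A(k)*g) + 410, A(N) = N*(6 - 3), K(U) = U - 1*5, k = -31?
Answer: 1/32337 ≈ 3.0924e-5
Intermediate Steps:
K(U) = -5 + U (K(U) = U - 5 = -5 + U)
A(N) = 3*N (A(N) = N*3 = 3*N)
h(g) = 410 + g² - 93*g (h(g) = (g² + (3*(-31))*g) + 410 = (g² - 93*g) + 410 = 410 + g² - 93*g)
1/(28539 + h((-2 + K(-4))²)) = 1/(28539 + (410 + ((-2 + (-5 - 4))²)² - 93*(-2 + (-5 - 4))²)) = 1/(28539 + (410 + ((-2 - 9)²)² - 93*(-2 - 9)²)) = 1/(28539 + (410 + ((-11)²)² - 93*(-11)²)) = 1/(28539 + (410 + 121² - 93*121)) = 1/(28539 + (410 + 14641 - 11253)) = 1/(28539 + 3798) = 1/32337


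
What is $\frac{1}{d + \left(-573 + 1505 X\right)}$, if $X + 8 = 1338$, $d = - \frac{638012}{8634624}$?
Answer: $\frac{2158656}{4319636713009} \approx 4.9973 \cdot 10^{-7}$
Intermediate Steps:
$d = - \frac{159503}{2158656}$ ($d = \left(-638012\right) \frac{1}{8634624} = - \frac{159503}{2158656} \approx -0.07389$)
$X = 1330$ ($X = -8 + 1338 = 1330$)
$\frac{1}{d + \left(-573 + 1505 X\right)} = \frac{1}{- \frac{159503}{2158656} + \left(-573 + 1505 \cdot 1330\right)} = \frac{1}{- \frac{159503}{2158656} + \left(-573 + 2001650\right)} = \frac{1}{- \frac{159503}{2158656} + 2001077} = \frac{1}{\frac{4319636713009}{2158656}} = \frac{2158656}{4319636713009}$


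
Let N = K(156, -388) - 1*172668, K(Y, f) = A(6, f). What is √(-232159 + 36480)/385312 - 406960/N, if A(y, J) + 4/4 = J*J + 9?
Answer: 101740/5529 + I*√195679/385312 ≈ 18.401 + 0.001148*I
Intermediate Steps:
A(y, J) = 8 + J² (A(y, J) = -1 + (J*J + 9) = -1 + (J² + 9) = -1 + (9 + J²) = 8 + J²)
K(Y, f) = 8 + f²
N = -22116 (N = (8 + (-388)²) - 1*172668 = (8 + 150544) - 172668 = 150552 - 172668 = -22116)
√(-232159 + 36480)/385312 - 406960/N = √(-232159 + 36480)/385312 - 406960/(-22116) = √(-195679)*(1/385312) - 406960*(-1/22116) = (I*√195679)*(1/385312) + 101740/5529 = I*√195679/385312 + 101740/5529 = 101740/5529 + I*√195679/385312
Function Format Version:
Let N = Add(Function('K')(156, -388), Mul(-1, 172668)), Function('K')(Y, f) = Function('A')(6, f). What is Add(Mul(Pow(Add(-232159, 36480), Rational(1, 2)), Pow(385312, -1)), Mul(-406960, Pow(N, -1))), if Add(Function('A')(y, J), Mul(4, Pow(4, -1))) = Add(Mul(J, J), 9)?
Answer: Add(Rational(101740, 5529), Mul(Rational(1, 385312), I, Pow(195679, Rational(1, 2)))) ≈ Add(18.401, Mul(0.0011480, I))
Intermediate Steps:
Function('A')(y, J) = Add(8, Pow(J, 2)) (Function('A')(y, J) = Add(-1, Add(Mul(J, J), 9)) = Add(-1, Add(Pow(J, 2), 9)) = Add(-1, Add(9, Pow(J, 2))) = Add(8, Pow(J, 2)))
Function('K')(Y, f) = Add(8, Pow(f, 2))
N = -22116 (N = Add(Add(8, Pow(-388, 2)), Mul(-1, 172668)) = Add(Add(8, 150544), -172668) = Add(150552, -172668) = -22116)
Add(Mul(Pow(Add(-232159, 36480), Rational(1, 2)), Pow(385312, -1)), Mul(-406960, Pow(N, -1))) = Add(Mul(Pow(Add(-232159, 36480), Rational(1, 2)), Pow(385312, -1)), Mul(-406960, Pow(-22116, -1))) = Add(Mul(Pow(-195679, Rational(1, 2)), Rational(1, 385312)), Mul(-406960, Rational(-1, 22116))) = Add(Mul(Mul(I, Pow(195679, Rational(1, 2))), Rational(1, 385312)), Rational(101740, 5529)) = Add(Mul(Rational(1, 385312), I, Pow(195679, Rational(1, 2))), Rational(101740, 5529)) = Add(Rational(101740, 5529), Mul(Rational(1, 385312), I, Pow(195679, Rational(1, 2))))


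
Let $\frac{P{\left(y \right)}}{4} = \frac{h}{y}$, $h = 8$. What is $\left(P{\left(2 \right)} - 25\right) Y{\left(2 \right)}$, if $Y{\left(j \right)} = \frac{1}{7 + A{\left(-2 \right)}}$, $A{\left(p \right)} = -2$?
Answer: $- \frac{9}{5} \approx -1.8$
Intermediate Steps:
$P{\left(y \right)} = \frac{32}{y}$ ($P{\left(y \right)} = 4 \frac{8}{y} = \frac{32}{y}$)
$Y{\left(j \right)} = \frac{1}{5}$ ($Y{\left(j \right)} = \frac{1}{7 - 2} = \frac{1}{5}$)
$\left(P{\left(2 \right)} - 25\right) Y{\left(2 \right)} = \left(\frac{32}{2} - 25\right) \frac{1}{5} = \left(32 \cdot \frac{1}{2} - 25\right) \frac{1}{5} = \left(16 - 25\right) \frac{1}{5} = \left(-9\right) \frac{1}{5} = - \frac{9}{5}$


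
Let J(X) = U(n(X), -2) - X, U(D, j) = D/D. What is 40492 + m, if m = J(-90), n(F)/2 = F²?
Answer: 40583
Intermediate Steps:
n(F) = 2*F²
U(D, j) = 1
J(X) = 1 - X
m = 91 (m = 1 - 1*(-90) = 1 + 90 = 91)
40492 + m = 40492 + 91 = 40583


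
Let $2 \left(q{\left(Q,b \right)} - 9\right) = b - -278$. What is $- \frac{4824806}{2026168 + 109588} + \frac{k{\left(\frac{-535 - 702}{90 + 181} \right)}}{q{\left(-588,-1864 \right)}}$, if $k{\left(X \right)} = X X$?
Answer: $- \frac{10038196869301}{4391857579088} \approx -2.2856$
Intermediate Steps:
$q{\left(Q,b \right)} = 148 + \frac{b}{2}$ ($q{\left(Q,b \right)} = 9 + \frac{b - -278}{2} = 9 + \frac{b + 278}{2} = 9 + \frac{278 + b}{2} = 9 + \left(139 + \frac{b}{2}\right) = 148 + \frac{b}{2}$)
$k{\left(X \right)} = X^{2}$
$- \frac{4824806}{2026168 + 109588} + \frac{k{\left(\frac{-535 - 702}{90 + 181} \right)}}{q{\left(-588,-1864 \right)}} = - \frac{4824806}{2026168 + 109588} + \frac{\left(\frac{-535 - 702}{90 + 181}\right)^{2}}{148 + \frac{1}{2} \left(-1864\right)} = - \frac{4824806}{2135756} + \frac{\left(- \frac{1237}{271}\right)^{2}}{148 - 932} = \left(-4824806\right) \frac{1}{2135756} + \frac{\left(\left(-1237\right) \frac{1}{271}\right)^{2}}{-784} = - \frac{344629}{152554} + \left(- \frac{1237}{271}\right)^{2} \left(- \frac{1}{784}\right) = - \frac{344629}{152554} + \frac{1530169}{73441} \left(- \frac{1}{784}\right) = - \frac{344629}{152554} - \frac{1530169}{57577744} = - \frac{10038196869301}{4391857579088}$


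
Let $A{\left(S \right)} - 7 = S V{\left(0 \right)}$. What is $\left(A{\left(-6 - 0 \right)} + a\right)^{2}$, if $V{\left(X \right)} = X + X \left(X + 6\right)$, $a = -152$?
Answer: $21025$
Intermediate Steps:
$V{\left(X \right)} = X + X \left(6 + X\right)$
$A{\left(S \right)} = 7$ ($A{\left(S \right)} = 7 + S 0 \left(7 + 0\right) = 7 + S 0 \cdot 7 = 7 + S 0 = 7 + 0 = 7$)
$\left(A{\left(-6 - 0 \right)} + a\right)^{2} = \left(7 - 152\right)^{2} = \left(-145\right)^{2} = 21025$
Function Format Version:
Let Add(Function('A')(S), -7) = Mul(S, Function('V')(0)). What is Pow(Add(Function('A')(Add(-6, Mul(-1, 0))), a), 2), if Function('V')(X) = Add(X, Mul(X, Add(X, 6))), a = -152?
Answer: 21025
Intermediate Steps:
Function('V')(X) = Add(X, Mul(X, Add(6, X)))
Function('A')(S) = 7 (Function('A')(S) = Add(7, Mul(S, Mul(0, Add(7, 0)))) = Add(7, Mul(S, Mul(0, 7))) = Add(7, Mul(S, 0)) = Add(7, 0) = 7)
Pow(Add(Function('A')(Add(-6, Mul(-1, 0))), a), 2) = Pow(Add(7, -152), 2) = Pow(-145, 2) = 21025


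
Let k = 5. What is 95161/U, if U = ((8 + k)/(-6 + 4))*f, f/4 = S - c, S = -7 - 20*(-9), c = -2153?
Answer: -95161/60476 ≈ -1.5735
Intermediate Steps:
S = 173 (S = -7 + 180 = 173)
f = 9304 (f = 4*(173 - 1*(-2153)) = 4*(173 + 2153) = 4*2326 = 9304)
U = -60476 (U = ((8 + 5)/(-6 + 4))*9304 = (13/(-2))*9304 = (13*(-½))*9304 = -13/2*9304 = -60476)
95161/U = 95161/(-60476) = 95161*(-1/60476) = -95161/60476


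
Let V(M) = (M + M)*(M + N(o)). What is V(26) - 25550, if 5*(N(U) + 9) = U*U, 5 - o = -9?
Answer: -113138/5 ≈ -22628.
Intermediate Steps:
o = 14 (o = 5 - 1*(-9) = 5 + 9 = 14)
N(U) = -9 + U²/5 (N(U) = -9 + (U*U)/5 = -9 + U²/5)
V(M) = 2*M*(151/5 + M) (V(M) = (M + M)*(M + (-9 + (⅕)*14²)) = (2*M)*(M + (-9 + (⅕)*196)) = (2*M)*(M + (-9 + 196/5)) = (2*M)*(M + 151/5) = (2*M)*(151/5 + M) = 2*M*(151/5 + M))
V(26) - 25550 = (⅖)*26*(151 + 5*26) - 25550 = (⅖)*26*(151 + 130) - 25550 = (⅖)*26*281 - 25550 = 14612/5 - 25550 = -113138/5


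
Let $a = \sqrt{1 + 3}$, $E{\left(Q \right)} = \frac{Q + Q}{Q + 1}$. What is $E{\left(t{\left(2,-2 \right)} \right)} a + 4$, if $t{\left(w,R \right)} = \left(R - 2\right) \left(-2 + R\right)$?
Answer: $\frac{132}{17} \approx 7.7647$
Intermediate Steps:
$t{\left(w,R \right)} = \left(-2 + R\right)^{2}$ ($t{\left(w,R \right)} = \left(-2 + R\right) \left(-2 + R\right) = \left(-2 + R\right)^{2}$)
$E{\left(Q \right)} = \frac{2 Q}{1 + Q}$
$a = 2$ ($a = \sqrt{4} = 2$)
$E{\left(t{\left(2,-2 \right)} \right)} a + 4 = \frac{2 \left(-2 - 2\right)^{2}}{1 + \left(-2 - 2\right)^{2}} \cdot 2 + 4 = \frac{2 \left(-4\right)^{2}}{1 + \left(-4\right)^{2}} \cdot 2 + 4 = 2 \cdot 16 \frac{1}{1 + 16} \cdot 2 + 4 = 2 \cdot 16 \cdot \frac{1}{17} \cdot 2 + 4 = \frac{32}{17} \cdot 2 + 4 = \frac{64}{17} + 4 = \frac{132}{17}$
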